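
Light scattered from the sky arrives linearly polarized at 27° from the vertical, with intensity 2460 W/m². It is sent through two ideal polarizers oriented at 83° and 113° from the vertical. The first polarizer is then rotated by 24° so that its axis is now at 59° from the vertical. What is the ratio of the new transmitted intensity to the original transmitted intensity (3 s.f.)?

Before rotation:
I₁ = I₀ cos²(83° − 27°) = I₀ cos²(56°) = 0.3127 I₀.
I₂ = I₁ cos²(113° − 83°) = 0.3127 I₀ · cos²(30°) = 0.2345 I₀.
After rotation:
I₁ = I₀ cos²(59° − 27°) = I₀ cos²(32°) = 0.7192 I₀.
I₂ = I₁ cos²(113° − 59°) = 0.7192 I₀ · cos²(54°) = 0.2485 I₀.
Ratio = 0.2485 / 0.2345 = 1.059.

I_new/I_old ≈ 1.06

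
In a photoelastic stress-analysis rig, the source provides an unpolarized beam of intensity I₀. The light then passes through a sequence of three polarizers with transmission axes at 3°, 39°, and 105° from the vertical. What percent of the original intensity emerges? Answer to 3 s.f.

≈ 5.41%

Unpolarized light through the first polarizer → I₁ = ½ I₀, now polarized at 3°.
I₂ = I₁ cos²(39° − 3°) = 0.5 I₀ · cos²(36°) = 0.3273 I₀.
I₃ = I₂ cos²(105° − 39°) = 0.3273 I₀ · cos²(66°) = 0.05414 I₀.
That is 5.414% of the incident intensity.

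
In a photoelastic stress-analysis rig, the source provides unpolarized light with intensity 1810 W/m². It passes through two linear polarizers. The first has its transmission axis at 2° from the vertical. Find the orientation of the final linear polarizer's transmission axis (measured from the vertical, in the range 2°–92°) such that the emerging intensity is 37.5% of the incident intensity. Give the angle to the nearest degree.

θ ≈ 32°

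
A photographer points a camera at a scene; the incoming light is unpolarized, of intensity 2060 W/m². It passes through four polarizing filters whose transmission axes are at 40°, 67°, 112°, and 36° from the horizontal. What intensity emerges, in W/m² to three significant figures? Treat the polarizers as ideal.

Unpolarized light through the first polarizer → I₁ = 2060 W/m²/2 = 1030 W/m², polarized at 40°.
I₂ = I₁ · cos²(27°) = 1030 · 0.7939 = 817.7 W/m².
I₃ = I₂ · cos²(45°) = 817.7 · 0.5 = 408.9 W/m².
I₄ = I₃ · cos²(76°) = 408.9 · 0.05853 = 23.93 W/m².

I ≈ 23.9 W/m²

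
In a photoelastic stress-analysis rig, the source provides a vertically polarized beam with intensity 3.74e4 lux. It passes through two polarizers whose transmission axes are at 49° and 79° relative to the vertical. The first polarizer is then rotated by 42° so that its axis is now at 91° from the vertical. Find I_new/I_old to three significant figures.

Before rotation:
I₁ = I₀ cos²(49° − 0°) = I₀ cos²(49°) = 0.4304 I₀.
I₂ = I₁ cos²(79° − 49°) = 0.4304 I₀ · cos²(30°) = 0.3228 I₀.
After rotation:
I₁ = I₀ cos²(91° − 0°) = I₀ cos²(89°) = 0.0003046 I₀.
I₂ = I₁ cos²(79° − 91°) = 0.0003046 I₀ · cos²(12°) = 0.0002914 I₀.
Ratio = 0.0002914 / 0.3228 = 0.0009028.

I_new/I_old ≈ 0.000903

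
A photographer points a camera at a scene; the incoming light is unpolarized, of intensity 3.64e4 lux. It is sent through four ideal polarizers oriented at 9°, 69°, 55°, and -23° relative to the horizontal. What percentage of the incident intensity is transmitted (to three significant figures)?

Unpolarized light through the first polarizer → I₁ = 3.64e4 lux/2 = 1.82e+04 lux, polarized at 9°.
I₂ = I₁ · cos²(60°) = 1.82e+04 · 0.25 = 4550 lux.
I₃ = I₂ · cos²(14°) = 4550 · 0.9415 = 4284 lux.
I₄ = I₃ · cos²(78°) = 4284 · 0.04323 = 185.2 lux.
That is 0.5087% of the incident intensity.

≈ 0.509%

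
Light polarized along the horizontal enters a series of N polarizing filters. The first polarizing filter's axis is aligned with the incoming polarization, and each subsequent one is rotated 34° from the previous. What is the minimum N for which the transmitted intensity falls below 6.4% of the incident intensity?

First polarizer is aligned with the polarization: full transmission.
Each further stage multiplies by cos²(34°) = 0.6873.
After N polarizers: T = 0.6873^(N−1). Require T < 0.064 ⇒ N−1 > ln(0.064)/ln(0.6873) = 7.33, so N−1 ≥ 8 and N = 9.
Check: N=9 gives T = 0.0498 < 0.064; N=8 gives T = 0.07245.

N = 9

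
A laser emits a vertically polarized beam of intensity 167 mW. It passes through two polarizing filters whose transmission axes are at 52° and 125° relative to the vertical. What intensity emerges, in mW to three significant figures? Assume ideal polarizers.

I ≈ 5.41 mW

By Malus's law, I₁ = 167 mW · cos²(52°) = 63.3 mW.
I₂ = I₁ · cos²(73°) = 63.3 · 0.08548 = 5.411 mW.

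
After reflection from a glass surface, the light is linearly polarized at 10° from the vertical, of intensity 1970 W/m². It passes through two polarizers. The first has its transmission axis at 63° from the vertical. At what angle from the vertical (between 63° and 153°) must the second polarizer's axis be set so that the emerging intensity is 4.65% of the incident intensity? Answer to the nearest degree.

θ ≈ 132°

By Malus's law, I₁ = I₀ cos²(63° − 10°) = I₀ cos²(53°) = 0.3622 I₀.
Need I₂/I₀ = 0.0465, so cos²(θ − 63°) = 0.0465 / 0.3622 = 0.1284.
θ − 63° = arccos(√0.1284) = 69.0°, giving θ ≈ 63 + 69.0 = 132.0°.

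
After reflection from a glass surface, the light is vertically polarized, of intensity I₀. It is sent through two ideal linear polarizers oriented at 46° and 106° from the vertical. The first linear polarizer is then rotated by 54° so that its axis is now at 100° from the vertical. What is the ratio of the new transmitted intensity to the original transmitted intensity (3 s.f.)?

Before rotation:
I₁ = I₀ cos²(46° − 0°) = I₀ cos²(46°) = 0.4826 I₀.
I₂ = I₁ cos²(106° − 46°) = 0.4826 I₀ · cos²(60°) = 0.1206 I₀.
After rotation:
I₁ = I₀ cos²(100° − 0°) = I₀ cos²(80°) = 0.03015 I₀.
I₂ = I₁ cos²(106° − 100°) = 0.03015 I₀ · cos²(6°) = 0.02982 I₀.
Ratio = 0.02982 / 0.1206 = 0.2472.

I_new/I_old ≈ 0.247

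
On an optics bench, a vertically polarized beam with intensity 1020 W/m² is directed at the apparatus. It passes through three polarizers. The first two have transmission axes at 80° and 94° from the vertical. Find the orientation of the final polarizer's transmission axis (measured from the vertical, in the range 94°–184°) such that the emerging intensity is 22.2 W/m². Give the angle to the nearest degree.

θ ≈ 123°

By Malus's law, I₁ = I₀ cos²(80° − 0°) = I₀ cos²(80°) = 0.03015 I₀.
I₂ = I₁ cos²(94° − 80°) = 0.03015 I₀ · cos²(14°) = 0.02839 I₀.
Target fraction: 22.2 / 1020 W/m² = 0.02176 of I₀.
Need I₃/I₀ = 0.02176, so cos²(θ − 94°) = 0.02176 / 0.02839 = 0.7667.
θ − 94° = arccos(√0.7667) = 28.9°, giving θ ≈ 94 + 28.9 = 122.9°.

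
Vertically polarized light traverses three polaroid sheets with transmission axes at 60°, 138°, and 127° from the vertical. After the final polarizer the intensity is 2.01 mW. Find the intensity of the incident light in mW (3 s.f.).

By Malus's law, I₁ = I₀ cos²(60° − 0°) = I₀ cos²(60°) = 0.25 I₀.
I₂ = I₁ cos²(138° − 60°) = 0.25 I₀ · cos²(78°) = 0.01081 I₀.
I₃ = I₂ cos²(127° − 138°) = 0.01081 I₀ · cos²(11°) = 0.01041 I₀.
So 2.01 mW = 0.01041 I₀, giving I₀ = 2.01/0.01041 = 193 mW.

I₀ ≈ 193 mW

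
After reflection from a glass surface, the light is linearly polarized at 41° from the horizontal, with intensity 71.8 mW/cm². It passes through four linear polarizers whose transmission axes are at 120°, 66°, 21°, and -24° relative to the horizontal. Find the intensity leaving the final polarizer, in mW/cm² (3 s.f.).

I ≈ 0.226 mW/cm²

By Malus's law, I₁ = 71.8 mW/cm² · cos²(79°) = 2.614 mW/cm².
I₂ = I₁ · cos²(54°) = 2.614 · 0.3455 = 0.9031 mW/cm².
I₃ = I₂ · cos²(45°) = 0.9031 · 0.5 = 0.4516 mW/cm².
I₄ = I₃ · cos²(45°) = 0.4516 · 0.5 = 0.2258 mW/cm².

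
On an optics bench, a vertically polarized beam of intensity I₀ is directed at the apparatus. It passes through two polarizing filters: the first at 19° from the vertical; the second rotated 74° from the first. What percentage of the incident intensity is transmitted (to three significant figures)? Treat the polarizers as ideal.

By Malus's law, I₁ = I₀ cos²(19° − 0°) = I₀ cos²(19°) = 0.894 I₀.
I₂ = I₁ cos²(74°) = 0.894 · 0.07598 I₀ = 0.06792 I₀.
That is 6.792% of the incident intensity.

≈ 6.79%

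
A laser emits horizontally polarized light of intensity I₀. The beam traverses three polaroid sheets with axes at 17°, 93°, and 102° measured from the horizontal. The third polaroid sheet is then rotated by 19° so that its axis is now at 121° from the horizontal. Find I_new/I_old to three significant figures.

I_new/I_old ≈ 0.799

Before rotation:
I₁ = I₀ cos²(17° − 0°) = I₀ cos²(17°) = 0.9145 I₀.
I₂ = I₁ cos²(93° − 17°) = 0.9145 I₀ · cos²(76°) = 0.05352 I₀.
I₃ = I₂ cos²(102° − 93°) = 0.05352 I₀ · cos²(9°) = 0.05221 I₀.
After rotation:
I₁ = I₀ cos²(17° − 0°) = I₀ cos²(17°) = 0.9145 I₀.
I₂ = I₁ cos²(93° − 17°) = 0.9145 I₀ · cos²(76°) = 0.05352 I₀.
I₃ = I₂ cos²(121° − 93°) = 0.05352 I₀ · cos²(28°) = 0.04173 I₀.
Ratio = 0.04173 / 0.05221 = 0.7992.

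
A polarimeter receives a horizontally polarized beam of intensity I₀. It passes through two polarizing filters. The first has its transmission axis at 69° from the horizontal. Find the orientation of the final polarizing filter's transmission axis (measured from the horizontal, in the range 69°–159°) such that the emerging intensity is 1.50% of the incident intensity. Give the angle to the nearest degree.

I₁ = I₀ cos²(69° − 0°) = I₀ cos²(69°) = 0.1284 I₀.
Need I₂/I₀ = 0.015, so cos²(θ − 69°) = 0.015 / 0.1284 = 0.1168.
θ − 69° = arccos(√0.1168) = 70.0°, giving θ ≈ 69 + 70.0 = 139.0°.

θ ≈ 139°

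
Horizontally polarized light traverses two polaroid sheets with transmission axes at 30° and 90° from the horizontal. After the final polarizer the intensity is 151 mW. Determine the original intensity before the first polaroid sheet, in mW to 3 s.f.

By Malus's law, I₁ = I₀ cos²(30° − 0°) = I₀ cos²(30°) = 0.75 I₀.
I₂ = I₁ cos²(90° − 30°) = 0.75 I₀ · cos²(60°) = 0.1875 I₀.
So 151 mW = 0.1875 I₀, giving I₀ = 151/0.1875 = 805.3 mW.

I₀ ≈ 805 mW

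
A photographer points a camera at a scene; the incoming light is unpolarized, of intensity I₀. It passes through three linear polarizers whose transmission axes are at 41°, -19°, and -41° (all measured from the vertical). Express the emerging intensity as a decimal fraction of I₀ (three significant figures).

≈ 0.107 I₀

Unpolarized light through the first polarizer → I₁ = ½ I₀, now polarized at 41°.
I₂ = I₁ cos²(-19° − 41°) = 0.5 I₀ · cos²(60°) = 0.125 I₀.
I₃ = I₂ cos²(-41° + 19°) = 0.125 I₀ · cos²(22°) = 0.1075 I₀.
Transmitted fraction = 0.1075.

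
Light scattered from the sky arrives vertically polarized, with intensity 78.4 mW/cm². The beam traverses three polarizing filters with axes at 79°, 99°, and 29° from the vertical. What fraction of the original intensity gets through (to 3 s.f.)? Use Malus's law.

I/I₀ ≈ 0.00376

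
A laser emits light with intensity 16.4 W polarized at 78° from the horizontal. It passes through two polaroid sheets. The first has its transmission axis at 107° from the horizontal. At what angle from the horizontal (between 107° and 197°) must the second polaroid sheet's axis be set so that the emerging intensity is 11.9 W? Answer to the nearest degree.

By Malus's law, I₁ = I₀ cos²(107° − 78°) = I₀ cos²(29°) = 0.765 I₀.
Target fraction: 11.9 / 16.4 W = 0.7256 of I₀.
Need I₂/I₀ = 0.7256, so cos²(θ − 107°) = 0.7256 / 0.765 = 0.9486.
θ − 107° = arccos(√0.9486) = 13.1°, giving θ ≈ 107 + 13.1 = 120.1°.

θ ≈ 120°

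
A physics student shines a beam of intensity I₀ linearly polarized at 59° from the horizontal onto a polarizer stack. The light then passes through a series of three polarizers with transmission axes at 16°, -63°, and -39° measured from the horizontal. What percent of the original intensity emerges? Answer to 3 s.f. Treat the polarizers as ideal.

≈ 1.63%

By Malus's law, I₁ = I₀ cos²(16° − 59°) = I₀ cos²(43°) = 0.5349 I₀.
I₂ = I₁ cos²(-63° − 16°) = 0.5349 I₀ · cos²(79°) = 0.01947 I₀.
I₃ = I₂ cos²(-39° + 63°) = 0.01947 I₀ · cos²(24°) = 0.01625 I₀.
That is 1.625% of the incident intensity.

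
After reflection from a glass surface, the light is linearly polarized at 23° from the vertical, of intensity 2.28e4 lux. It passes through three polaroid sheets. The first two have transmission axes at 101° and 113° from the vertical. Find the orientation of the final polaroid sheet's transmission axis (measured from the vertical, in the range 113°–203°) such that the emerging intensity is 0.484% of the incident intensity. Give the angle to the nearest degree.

I₁ = I₀ cos²(101° − 23°) = I₀ cos²(78°) = 0.04323 I₀.
I₂ = I₁ cos²(113° − 101°) = 0.04323 I₀ · cos²(12°) = 0.04136 I₀.
Need I₃/I₀ = 0.00484, so cos²(θ − 113°) = 0.00484 / 0.04136 = 0.117.
θ − 113° = arccos(√0.117) = 70.0°, giving θ ≈ 113 + 70.0 = 183.0°.

θ ≈ 183°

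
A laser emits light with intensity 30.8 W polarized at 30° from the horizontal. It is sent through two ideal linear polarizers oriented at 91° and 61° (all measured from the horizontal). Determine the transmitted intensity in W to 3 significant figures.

I ≈ 5.43 W

I₁ = 30.8 W · cos²(61°) = 7.239 W.
I₂ = I₁ · cos²(30°) = 7.239 · 0.75 = 5.429 W.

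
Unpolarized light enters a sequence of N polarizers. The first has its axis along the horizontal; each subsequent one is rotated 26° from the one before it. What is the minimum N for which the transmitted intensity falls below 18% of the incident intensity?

N = 6

First polarizer halves the unpolarized light: factor 1/2.
Each further stage multiplies by cos²(26°) = 0.8078.
After N polarizers: T = 0.5·0.8078^(N−1). Require T < 0.18 ⇒ N−1 > ln(0.18/0.5)/ln(0.8078) = 4.79, so N−1 ≥ 5 and N = 6.
Check: N=6 gives T = 0.172 < 0.18; N=5 gives T = 0.2129.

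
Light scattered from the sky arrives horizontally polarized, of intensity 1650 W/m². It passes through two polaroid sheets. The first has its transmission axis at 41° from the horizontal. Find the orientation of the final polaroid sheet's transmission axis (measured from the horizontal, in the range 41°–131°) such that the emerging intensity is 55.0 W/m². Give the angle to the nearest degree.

θ ≈ 117°

By Malus's law, I₁ = I₀ cos²(41° − 0°) = I₀ cos²(41°) = 0.5696 I₀.
Target fraction: 55.0 / 1650 W/m² = 0.03333 of I₀.
Need I₂/I₀ = 0.03333, so cos²(θ − 41°) = 0.03333 / 0.5696 = 0.05852.
θ − 41° = arccos(√0.05852) = 76.0°, giving θ ≈ 41 + 76.0 = 117.0°.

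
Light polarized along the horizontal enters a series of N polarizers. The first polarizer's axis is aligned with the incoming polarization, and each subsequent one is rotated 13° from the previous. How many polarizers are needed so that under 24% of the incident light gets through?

N = 29

First polarizer is aligned with the polarization: full transmission.
Each further stage multiplies by cos²(13°) = 0.9494.
After N polarizers: T = 0.9494^(N−1). Require T < 0.24 ⇒ N−1 > ln(0.24)/ln(0.9494) = 27.48, so N−1 ≥ 28 and N = 29.
Check: N=29 gives T = 0.2336 < 0.24; N=28 gives T = 0.2461.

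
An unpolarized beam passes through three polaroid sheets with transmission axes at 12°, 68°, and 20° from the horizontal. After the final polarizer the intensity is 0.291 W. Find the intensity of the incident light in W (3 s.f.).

I₀ ≈ 4.16 W

Unpolarized light through the first polarizer → I₁ = ½ I₀, now polarized at 12°.
I₂ = I₁ cos²(68° − 12°) = 0.5 I₀ · cos²(56°) = 0.1563 I₀.
I₃ = I₂ cos²(20° − 68°) = 0.1563 I₀ · cos²(48°) = 0.07 I₀.
So 0.291 W = 0.07 I₀, giving I₀ = 0.291/0.07 = 4.157 W.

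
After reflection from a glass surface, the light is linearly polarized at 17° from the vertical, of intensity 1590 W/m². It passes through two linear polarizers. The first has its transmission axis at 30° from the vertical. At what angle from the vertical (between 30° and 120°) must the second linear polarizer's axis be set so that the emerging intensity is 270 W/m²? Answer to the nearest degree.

I₁ = I₀ cos²(30° − 17°) = I₀ cos²(13°) = 0.9494 I₀.
Target fraction: 270 / 1590 W/m² = 0.1698 of I₀.
Need I₂/I₀ = 0.1698, so cos²(θ − 30°) = 0.1698 / 0.9494 = 0.1789.
θ − 30° = arccos(√0.1789) = 65.0°, giving θ ≈ 30 + 65.0 = 95.0°.

θ ≈ 95°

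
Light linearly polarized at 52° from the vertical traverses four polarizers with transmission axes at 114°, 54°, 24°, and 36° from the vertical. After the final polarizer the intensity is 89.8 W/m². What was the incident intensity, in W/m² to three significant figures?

I₁ = I₀ cos²(114° − 52°) = I₀ cos²(62°) = 0.2204 I₀.
I₂ = I₁ cos²(54° − 114°) = 0.2204 I₀ · cos²(60°) = 0.0551 I₀.
I₃ = I₂ cos²(24° − 54°) = 0.0551 I₀ · cos²(30°) = 0.04133 I₀.
I₄ = I₃ cos²(36° − 24°) = 0.04133 I₀ · cos²(12°) = 0.03954 I₀.
So 89.8 W/m² = 0.03954 I₀, giving I₀ = 89.8/0.03954 = 2271 W/m².

I₀ ≈ 2270 W/m²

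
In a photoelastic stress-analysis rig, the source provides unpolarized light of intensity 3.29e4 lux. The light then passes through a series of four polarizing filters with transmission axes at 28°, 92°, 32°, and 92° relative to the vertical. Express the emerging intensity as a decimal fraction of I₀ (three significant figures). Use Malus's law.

I/I₀ ≈ 0.00601

Unpolarized light through the first polarizer → I₁ = 3.29e4 lux/2 = 1.645e+04 lux, polarized at 28°.
I₂ = I₁ · cos²(64°) = 1.645e+04 · 0.1922 = 3161 lux.
I₃ = I₂ · cos²(60°) = 3161 · 0.25 = 790.3 lux.
I₄ = I₃ · cos²(60°) = 790.3 · 0.25 = 197.6 lux.
Transmitted fraction = 0.006005.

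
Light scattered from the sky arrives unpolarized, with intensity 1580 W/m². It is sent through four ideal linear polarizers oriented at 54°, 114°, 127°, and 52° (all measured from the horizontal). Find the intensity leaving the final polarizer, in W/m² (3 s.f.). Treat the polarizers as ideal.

Unpolarized light through the first polarizer → I₁ = 1580 W/m²/2 = 790 W/m², polarized at 54°.
I₂ = I₁ · cos²(60°) = 790 · 0.25 = 197.5 W/m².
I₃ = I₂ · cos²(13°) = 197.5 · 0.9494 = 187.5 W/m².
I₄ = I₃ · cos²(75°) = 187.5 · 0.06699 = 12.56 W/m².

I ≈ 12.6 W/m²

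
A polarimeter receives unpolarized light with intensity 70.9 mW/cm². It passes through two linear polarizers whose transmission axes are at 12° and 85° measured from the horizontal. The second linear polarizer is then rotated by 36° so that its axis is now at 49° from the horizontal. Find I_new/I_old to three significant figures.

I_new/I_old ≈ 7.46

Before rotation:
Unpolarized light through the first polarizer → I₁ = ½ I₀, now polarized at 12°.
I₂ = I₁ cos²(85° − 12°) = 0.5 I₀ · cos²(73°) = 0.04274 I₀.
After rotation:
Unpolarized light through the first polarizer → I₁ = ½ I₀, now polarized at 12°.
I₂ = I₁ cos²(49° − 12°) = 0.5 I₀ · cos²(37°) = 0.3189 I₀.
Ratio = 0.3189 / 0.04274 = 7.462.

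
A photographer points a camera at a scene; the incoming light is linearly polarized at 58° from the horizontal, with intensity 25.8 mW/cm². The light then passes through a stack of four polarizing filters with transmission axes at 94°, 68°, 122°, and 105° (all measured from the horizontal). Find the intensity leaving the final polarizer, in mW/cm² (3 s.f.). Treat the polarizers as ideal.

I₁ = 25.8 mW/cm² · cos²(36°) = 16.89 mW/cm².
I₂ = I₁ · cos²(26°) = 16.89 · 0.8078 = 13.64 mW/cm².
I₃ = I₂ · cos²(54°) = 13.64 · 0.3455 = 4.713 mW/cm².
I₄ = I₃ · cos²(17°) = 4.713 · 0.9145 = 4.31 mW/cm².

I ≈ 4.31 mW/cm²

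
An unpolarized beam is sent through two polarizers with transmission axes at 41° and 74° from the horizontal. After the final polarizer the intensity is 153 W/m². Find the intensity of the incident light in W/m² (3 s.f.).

Unpolarized light through the first polarizer → I₁ = ½ I₀, now polarized at 41°.
I₂ = I₁ cos²(74° − 41°) = 0.5 I₀ · cos²(33°) = 0.3517 I₀.
So 153 W/m² = 0.3517 I₀, giving I₀ = 153/0.3517 = 435 W/m².

I₀ ≈ 435 W/m²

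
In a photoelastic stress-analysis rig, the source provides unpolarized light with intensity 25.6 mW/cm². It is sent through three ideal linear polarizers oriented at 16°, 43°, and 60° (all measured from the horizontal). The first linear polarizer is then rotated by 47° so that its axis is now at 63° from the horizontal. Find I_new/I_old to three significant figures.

I_new/I_old ≈ 1.11

Before rotation:
Unpolarized light through the first polarizer → I₁ = ½ I₀, now polarized at 16°.
I₂ = I₁ cos²(43° − 16°) = 0.5 I₀ · cos²(27°) = 0.3969 I₀.
I₃ = I₂ cos²(60° − 43°) = 0.3969 I₀ · cos²(17°) = 0.363 I₀.
After rotation:
Unpolarized light through the first polarizer → I₁ = ½ I₀, now polarized at 63°.
I₂ = I₁ cos²(43° − 63°) = 0.5 I₀ · cos²(20°) = 0.4415 I₀.
I₃ = I₂ cos²(60° − 43°) = 0.4415 I₀ · cos²(17°) = 0.4038 I₀.
Ratio = 0.4038 / 0.363 = 1.112.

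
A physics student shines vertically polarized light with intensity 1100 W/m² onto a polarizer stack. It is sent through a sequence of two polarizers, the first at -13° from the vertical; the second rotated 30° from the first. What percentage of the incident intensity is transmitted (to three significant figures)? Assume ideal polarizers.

By Malus's law, I₁ = 1100 W/m² · cos²(13°) = 1044 W/m².
I₂ = I₁ · cos²(30°) = 1044 · 0.75 = 783.3 W/m².
That is 71.2% of the incident intensity.

≈ 71.2%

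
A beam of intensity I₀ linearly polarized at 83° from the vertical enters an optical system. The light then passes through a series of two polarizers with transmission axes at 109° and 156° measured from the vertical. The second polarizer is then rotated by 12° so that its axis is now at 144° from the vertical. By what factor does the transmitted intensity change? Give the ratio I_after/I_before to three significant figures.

I_new/I_old ≈ 1.44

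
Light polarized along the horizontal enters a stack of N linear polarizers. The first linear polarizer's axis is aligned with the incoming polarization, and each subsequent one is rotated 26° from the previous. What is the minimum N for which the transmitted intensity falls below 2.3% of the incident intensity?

N = 19

First polarizer is aligned with the polarization: full transmission.
Each further stage multiplies by cos²(26°) = 0.8078.
After N polarizers: T = 0.8078^(N−1). Require T < 0.023 ⇒ N−1 > ln(0.023)/ln(0.8078) = 17.68, so N−1 ≥ 18 and N = 19.
Check: N=19 gives T = 0.02147 < 0.023; N=18 gives T = 0.02657.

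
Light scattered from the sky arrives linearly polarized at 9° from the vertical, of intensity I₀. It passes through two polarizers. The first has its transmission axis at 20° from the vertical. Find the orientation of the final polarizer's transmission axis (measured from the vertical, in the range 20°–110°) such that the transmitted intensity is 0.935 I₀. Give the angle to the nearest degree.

θ ≈ 30°

By Malus's law, I₁ = I₀ cos²(20° − 9°) = I₀ cos²(11°) = 0.9636 I₀.
Need I₂/I₀ = 0.935, so cos²(θ − 20°) = 0.935 / 0.9636 = 0.9703.
θ − 20° = arccos(√0.9703) = 9.9°, giving θ ≈ 20 + 9.9 = 29.9°.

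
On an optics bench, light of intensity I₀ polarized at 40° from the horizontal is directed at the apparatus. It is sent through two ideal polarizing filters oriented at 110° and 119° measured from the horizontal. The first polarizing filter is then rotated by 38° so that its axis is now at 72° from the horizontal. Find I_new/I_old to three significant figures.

I_new/I_old ≈ 2.93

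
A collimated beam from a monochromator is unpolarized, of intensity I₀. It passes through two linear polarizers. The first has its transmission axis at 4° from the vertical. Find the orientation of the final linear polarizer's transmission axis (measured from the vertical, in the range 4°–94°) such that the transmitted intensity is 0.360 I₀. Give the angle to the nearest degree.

Unpolarized light through the first polarizer → I₁ = ½ I₀, now polarized at 4°.
Need I₂/I₀ = 0.36, so cos²(θ − 4°) = 0.36 / 0.5 = 0.72.
θ − 4° = arccos(√0.72) = 31.9°, giving θ ≈ 4 + 31.9 = 35.9°.

θ ≈ 36°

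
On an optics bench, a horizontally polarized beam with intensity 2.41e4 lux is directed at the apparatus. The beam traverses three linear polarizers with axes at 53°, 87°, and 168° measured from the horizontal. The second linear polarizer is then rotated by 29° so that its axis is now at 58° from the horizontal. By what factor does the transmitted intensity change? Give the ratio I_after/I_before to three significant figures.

Before rotation:
By Malus's law, I₁ = I₀ cos²(53° − 0°) = I₀ cos²(53°) = 0.3622 I₀.
I₂ = I₁ cos²(87° − 53°) = 0.3622 I₀ · cos²(34°) = 0.2489 I₀.
I₃ = I₂ cos²(168° − 87°) = 0.2489 I₀ · cos²(81°) = 0.006092 I₀.
After rotation:
I₁ = I₀ cos²(53° − 0°) = I₀ cos²(53°) = 0.3622 I₀.
I₂ = I₁ cos²(58° − 53°) = 0.3622 I₀ · cos²(5°) = 0.3594 I₀.
Angle between axes 2 and 3: 70°. I₃ = 0.3594 I₀ · cos²(70°) = 0.04205 I₀.
Ratio = 0.04205 / 0.006092 = 6.902.

I_new/I_old ≈ 6.90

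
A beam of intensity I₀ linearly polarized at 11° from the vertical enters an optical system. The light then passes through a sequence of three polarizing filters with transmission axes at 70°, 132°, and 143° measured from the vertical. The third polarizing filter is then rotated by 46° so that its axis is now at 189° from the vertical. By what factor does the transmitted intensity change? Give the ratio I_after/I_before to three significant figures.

I_new/I_old ≈ 0.308

Before rotation:
By Malus's law, I₁ = I₀ cos²(70° − 11°) = I₀ cos²(59°) = 0.2653 I₀.
I₂ = I₁ cos²(132° − 70°) = 0.2653 I₀ · cos²(62°) = 0.05847 I₀.
I₃ = I₂ cos²(143° − 132°) = 0.05847 I₀ · cos²(11°) = 0.05634 I₀.
After rotation:
I₁ = I₀ cos²(70° − 11°) = I₀ cos²(59°) = 0.2653 I₀.
I₂ = I₁ cos²(132° − 70°) = 0.2653 I₀ · cos²(62°) = 0.05847 I₀.
I₃ = I₂ cos²(189° − 132°) = 0.05847 I₀ · cos²(57°) = 0.01734 I₀.
Ratio = 0.01734 / 0.05634 = 0.3078.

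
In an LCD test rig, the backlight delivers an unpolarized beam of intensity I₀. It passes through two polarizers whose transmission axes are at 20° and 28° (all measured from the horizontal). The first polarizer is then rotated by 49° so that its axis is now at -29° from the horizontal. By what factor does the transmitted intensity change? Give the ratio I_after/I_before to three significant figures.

I_new/I_old ≈ 0.302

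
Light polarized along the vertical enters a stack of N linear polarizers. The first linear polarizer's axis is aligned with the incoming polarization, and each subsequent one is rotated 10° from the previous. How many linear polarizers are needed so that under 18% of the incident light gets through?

N = 58

First polarizer is aligned with the polarization: full transmission.
Each further stage multiplies by cos²(10°) = 0.9698.
After N polarizers: T = 0.9698^(N−1). Require T < 0.18 ⇒ N−1 > ln(0.18)/ln(0.9698) = 56.01, so N−1 ≥ 57 and N = 58.
Check: N=58 gives T = 0.1746 < 0.18; N=57 gives T = 0.18.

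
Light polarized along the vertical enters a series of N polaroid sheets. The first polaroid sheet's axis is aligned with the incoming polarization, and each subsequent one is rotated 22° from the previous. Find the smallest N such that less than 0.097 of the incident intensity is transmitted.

N = 17

First polarizer is aligned with the polarization: full transmission.
Each further stage multiplies by cos²(22°) = 0.8597.
After N polarizers: T = 0.8597^(N−1). Require T < 0.097 ⇒ N−1 > ln(0.097)/ln(0.8597) = 15.43, so N−1 ≥ 16 and N = 17.
Check: N=17 gives T = 0.08898 < 0.097; N=16 gives T = 0.1035.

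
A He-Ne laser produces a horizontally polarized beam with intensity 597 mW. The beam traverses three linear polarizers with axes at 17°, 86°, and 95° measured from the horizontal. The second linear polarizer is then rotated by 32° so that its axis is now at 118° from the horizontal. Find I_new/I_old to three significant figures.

Before rotation:
By Malus's law, I₁ = I₀ cos²(17° − 0°) = I₀ cos²(17°) = 0.9145 I₀.
I₂ = I₁ cos²(86° − 17°) = 0.9145 I₀ · cos²(69°) = 0.1174 I₀.
I₃ = I₂ cos²(95° − 86°) = 0.1174 I₀ · cos²(9°) = 0.1146 I₀.
After rotation:
I₁ = I₀ cos²(17° − 0°) = I₀ cos²(17°) = 0.9145 I₀.
Angle between axes 1 and 2: 79°. I₂ = 0.9145 I₀ · cos²(79°) = 0.0333 I₀.
I₃ = I₂ cos²(95° − 118°) = 0.0333 I₀ · cos²(23°) = 0.02821 I₀.
Ratio = 0.02821 / 0.1146 = 0.2462.

I_new/I_old ≈ 0.246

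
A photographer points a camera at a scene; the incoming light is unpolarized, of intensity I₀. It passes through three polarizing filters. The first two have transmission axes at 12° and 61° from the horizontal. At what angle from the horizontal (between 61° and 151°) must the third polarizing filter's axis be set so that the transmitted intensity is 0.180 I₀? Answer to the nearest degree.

Unpolarized light through the first polarizer → I₁ = ½ I₀, now polarized at 12°.
I₂ = I₁ cos²(61° − 12°) = 0.5 I₀ · cos²(49°) = 0.2152 I₀.
Need I₃/I₀ = 0.18, so cos²(θ − 61°) = 0.18 / 0.2152 = 0.8364.
θ − 61° = arccos(√0.8364) = 23.9°, giving θ ≈ 61 + 23.9 = 84.9°.

θ ≈ 85°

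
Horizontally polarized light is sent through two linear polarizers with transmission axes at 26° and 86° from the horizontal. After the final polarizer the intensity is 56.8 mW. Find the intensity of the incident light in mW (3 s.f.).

I₀ ≈ 281 mW

By Malus's law, I₁ = I₀ cos²(26° − 0°) = I₀ cos²(26°) = 0.8078 I₀.
I₂ = I₁ cos²(86° − 26°) = 0.8078 I₀ · cos²(60°) = 0.202 I₀.
So 56.8 mW = 0.202 I₀, giving I₀ = 56.8/0.202 = 281.2 mW.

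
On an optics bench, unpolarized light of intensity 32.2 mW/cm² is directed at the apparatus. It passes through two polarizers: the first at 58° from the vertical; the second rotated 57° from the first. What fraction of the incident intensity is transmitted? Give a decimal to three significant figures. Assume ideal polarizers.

I/I₀ ≈ 0.148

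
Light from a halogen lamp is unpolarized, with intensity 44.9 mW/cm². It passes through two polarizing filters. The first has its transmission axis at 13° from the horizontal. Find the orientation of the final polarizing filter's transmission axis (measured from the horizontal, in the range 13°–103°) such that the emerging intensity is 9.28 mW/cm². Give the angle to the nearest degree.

Unpolarized light through the first polarizer → I₁ = ½ I₀, now polarized at 13°.
Target fraction: 9.28 / 44.9 mW/cm² = 0.2067 of I₀.
Need I₂/I₀ = 0.2067, so cos²(θ − 13°) = 0.2067 / 0.5 = 0.4134.
θ − 13° = arccos(√0.4134) = 50.0°, giving θ ≈ 13 + 50.0 = 63.0°.

θ ≈ 63°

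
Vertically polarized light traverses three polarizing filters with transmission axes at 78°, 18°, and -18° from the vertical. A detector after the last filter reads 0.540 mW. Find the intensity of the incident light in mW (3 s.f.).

I₁ = I₀ cos²(78° − 0°) = I₀ cos²(78°) = 0.04323 I₀.
I₂ = I₁ cos²(18° − 78°) = 0.04323 I₀ · cos²(60°) = 0.01081 I₀.
I₃ = I₂ cos²(-18° − 18°) = 0.01081 I₀ · cos²(36°) = 0.007073 I₀.
So 0.540 mW = 0.007073 I₀, giving I₀ = 0.540/0.007073 = 76.35 mW.

I₀ ≈ 76.3 mW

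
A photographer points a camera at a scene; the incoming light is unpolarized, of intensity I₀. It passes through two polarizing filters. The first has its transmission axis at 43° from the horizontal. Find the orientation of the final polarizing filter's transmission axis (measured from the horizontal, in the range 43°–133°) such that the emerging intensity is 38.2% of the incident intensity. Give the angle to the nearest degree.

θ ≈ 72°

Unpolarized light through the first polarizer → I₁ = ½ I₀, now polarized at 43°.
Need I₂/I₀ = 0.382, so cos²(θ − 43°) = 0.382 / 0.5 = 0.764.
θ − 43° = arccos(√0.764) = 29.1°, giving θ ≈ 43 + 29.1 = 72.1°.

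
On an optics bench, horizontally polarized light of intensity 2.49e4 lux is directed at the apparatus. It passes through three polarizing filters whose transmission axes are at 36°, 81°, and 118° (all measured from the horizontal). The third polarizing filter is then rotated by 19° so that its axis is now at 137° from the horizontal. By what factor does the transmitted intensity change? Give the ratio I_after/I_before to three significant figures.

I_new/I_old ≈ 0.490

Before rotation:
By Malus's law, I₁ = I₀ cos²(36° − 0°) = I₀ cos²(36°) = 0.6545 I₀.
I₂ = I₁ cos²(81° − 36°) = 0.6545 I₀ · cos²(45°) = 0.3273 I₀.
I₃ = I₂ cos²(118° − 81°) = 0.3273 I₀ · cos²(37°) = 0.2087 I₀.
After rotation:
I₁ = I₀ cos²(36° − 0°) = I₀ cos²(36°) = 0.6545 I₀.
I₂ = I₁ cos²(81° − 36°) = 0.6545 I₀ · cos²(45°) = 0.3273 I₀.
I₃ = I₂ cos²(137° − 81°) = 0.3273 I₀ · cos²(56°) = 0.1023 I₀.
Ratio = 0.1023 / 0.2087 = 0.4903.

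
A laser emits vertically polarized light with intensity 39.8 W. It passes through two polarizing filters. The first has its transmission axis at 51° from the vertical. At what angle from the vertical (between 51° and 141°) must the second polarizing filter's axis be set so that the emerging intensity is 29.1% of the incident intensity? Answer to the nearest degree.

θ ≈ 82°

I₁ = I₀ cos²(51° − 0°) = I₀ cos²(51°) = 0.396 I₀.
Need I₂/I₀ = 0.291, so cos²(θ − 51°) = 0.291 / 0.396 = 0.7348.
θ − 51° = arccos(√0.7348) = 31.0°, giving θ ≈ 51 + 31.0 = 82.0°.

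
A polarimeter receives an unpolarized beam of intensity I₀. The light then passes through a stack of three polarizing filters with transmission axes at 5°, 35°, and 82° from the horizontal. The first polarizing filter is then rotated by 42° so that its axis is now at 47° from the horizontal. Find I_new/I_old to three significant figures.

Before rotation:
Unpolarized light through the first polarizer → I₁ = ½ I₀, now polarized at 5°.
I₂ = I₁ cos²(35° − 5°) = 0.5 I₀ · cos²(30°) = 0.375 I₀.
I₃ = I₂ cos²(82° − 35°) = 0.375 I₀ · cos²(47°) = 0.1744 I₀.
After rotation:
Unpolarized light through the first polarizer → I₁ = ½ I₀, now polarized at 47°.
I₂ = I₁ cos²(35° − 47°) = 0.5 I₀ · cos²(12°) = 0.4784 I₀.
I₃ = I₂ cos²(82° − 35°) = 0.4784 I₀ · cos²(47°) = 0.2225 I₀.
Ratio = 0.2225 / 0.1744 = 1.276.

I_new/I_old ≈ 1.28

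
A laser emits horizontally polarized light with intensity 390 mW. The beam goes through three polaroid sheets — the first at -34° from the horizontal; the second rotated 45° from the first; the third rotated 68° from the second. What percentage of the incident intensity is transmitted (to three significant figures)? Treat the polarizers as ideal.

≈ 4.82%

I₁ = 390 mW · cos²(34°) = 268 mW.
I₂ = I₁ · cos²(45°) = 268 · 0.5 = 134 mW.
I₃ = I₂ · cos²(68°) = 134 · 0.1403 = 18.81 mW.
That is 4.822% of the incident intensity.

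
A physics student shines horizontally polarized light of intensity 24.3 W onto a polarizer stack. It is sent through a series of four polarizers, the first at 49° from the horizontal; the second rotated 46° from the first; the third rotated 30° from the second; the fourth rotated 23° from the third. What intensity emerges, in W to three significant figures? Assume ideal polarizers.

I ≈ 3.21 W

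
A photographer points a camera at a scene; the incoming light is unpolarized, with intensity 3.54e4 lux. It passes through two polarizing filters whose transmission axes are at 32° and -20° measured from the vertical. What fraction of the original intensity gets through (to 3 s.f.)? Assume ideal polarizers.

Unpolarized light through the first polarizer → I₁ = 3.54e4 lux/2 = 1.77e+04 lux, polarized at 32°.
I₂ = I₁ · cos²(52°) = 1.77e+04 · 0.379 = 6709 lux.
Transmitted fraction = 0.1895.

I/I₀ ≈ 0.190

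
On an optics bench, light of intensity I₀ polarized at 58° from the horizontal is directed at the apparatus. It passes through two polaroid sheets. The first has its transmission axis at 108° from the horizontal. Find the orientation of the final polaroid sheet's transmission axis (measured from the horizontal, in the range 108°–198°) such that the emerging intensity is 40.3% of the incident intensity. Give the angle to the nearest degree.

I₁ = I₀ cos²(108° − 58°) = I₀ cos²(50°) = 0.4132 I₀.
Need I₂/I₀ = 0.403, so cos²(θ − 108°) = 0.403 / 0.4132 = 0.9754.
θ − 108° = arccos(√0.9754) = 9.0°, giving θ ≈ 108 + 9.0 = 117.0°.

θ ≈ 117°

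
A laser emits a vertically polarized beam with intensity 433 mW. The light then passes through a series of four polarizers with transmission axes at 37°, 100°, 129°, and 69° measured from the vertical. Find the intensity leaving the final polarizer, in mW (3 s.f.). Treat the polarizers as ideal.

I ≈ 10.9 mW

I₁ = 433 mW · cos²(37°) = 276.2 mW.
I₂ = I₁ · cos²(63°) = 276.2 · 0.2061 = 56.92 mW.
I₃ = I₂ · cos²(29°) = 56.92 · 0.765 = 43.54 mW.
I₄ = I₃ · cos²(60°) = 43.54 · 0.25 = 10.89 mW.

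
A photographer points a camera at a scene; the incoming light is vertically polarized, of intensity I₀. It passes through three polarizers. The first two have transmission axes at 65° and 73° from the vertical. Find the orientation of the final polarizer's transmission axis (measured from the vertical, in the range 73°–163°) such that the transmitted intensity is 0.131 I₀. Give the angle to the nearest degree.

θ ≈ 103°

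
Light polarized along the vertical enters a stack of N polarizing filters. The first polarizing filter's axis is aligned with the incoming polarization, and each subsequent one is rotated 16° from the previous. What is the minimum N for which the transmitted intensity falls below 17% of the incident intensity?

N = 24

First polarizer is aligned with the polarization: full transmission.
Each further stage multiplies by cos²(16°) = 0.924.
After N polarizers: T = 0.924^(N−1). Require T < 0.17 ⇒ N−1 > ln(0.17)/ln(0.924) = 22.42, so N−1 ≥ 23 and N = 24.
Check: N=24 gives T = 0.1624 < 0.17; N=23 gives T = 0.1758.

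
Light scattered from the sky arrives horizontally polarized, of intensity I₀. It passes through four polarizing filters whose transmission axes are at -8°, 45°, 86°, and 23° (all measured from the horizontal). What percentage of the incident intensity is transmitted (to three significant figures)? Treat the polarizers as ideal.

I₁ = I₀ cos²(-8° − 0°) = I₀ cos²(8°) = 0.9806 I₀.
I₂ = I₁ cos²(45° + 8°) = 0.9806 I₀ · cos²(53°) = 0.3552 I₀.
I₃ = I₂ cos²(86° − 45°) = 0.3552 I₀ · cos²(41°) = 0.2023 I₀.
I₄ = I₃ cos²(23° − 86°) = 0.2023 I₀ · cos²(63°) = 0.0417 I₀.
That is 4.17% of the incident intensity.

≈ 4.17%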